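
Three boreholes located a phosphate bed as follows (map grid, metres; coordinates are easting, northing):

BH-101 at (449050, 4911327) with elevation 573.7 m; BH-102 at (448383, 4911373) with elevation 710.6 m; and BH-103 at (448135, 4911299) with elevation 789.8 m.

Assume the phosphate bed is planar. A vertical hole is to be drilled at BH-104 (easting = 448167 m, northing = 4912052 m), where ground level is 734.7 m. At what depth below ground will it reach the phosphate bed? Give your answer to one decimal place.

186.1 m

Two edge vectors: BH-101→BH-102 = (-667, 46, 136.9), BH-101→BH-103 = (-915, -28, 216.1).
Normal n = (BH-101→BH-102) × (BH-101→BH-103) = (13773.8, 18875.2, 60766).
So ∂z/∂easting = −n_x/n_z = −0.226669519 and ∂z/∂northing = −n_y/n_z = −0.310621071.
Intercept c from BH-101: 573.7 + 101785.95 + 1525561.65 = 1627921.30.
At (448167, 4912052): z_contact = −101585.80 − 1525786.85 + 1627921.30 = 548.65 m.
Depth below ground = 734.7 − 548.65 = 186.1 m.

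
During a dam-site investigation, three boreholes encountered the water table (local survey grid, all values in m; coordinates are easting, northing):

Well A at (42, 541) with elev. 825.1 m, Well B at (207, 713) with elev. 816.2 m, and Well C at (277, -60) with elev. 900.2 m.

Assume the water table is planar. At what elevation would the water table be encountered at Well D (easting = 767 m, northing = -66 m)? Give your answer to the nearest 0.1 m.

927.4 m

Let the plane be z = a·easting + b·northing + c.
Well B−Well A: 165a + 172b = −8.9;  Well C−Well A: 235a − 601b = 75.1.
Solving gives a = 0.05422, b = −0.10376.
Then c = 825.1 − a·42 − b·541 = 878.96.
At (767, -66): z = 41.6 + 6.8 + 878.96 = 927.4 m.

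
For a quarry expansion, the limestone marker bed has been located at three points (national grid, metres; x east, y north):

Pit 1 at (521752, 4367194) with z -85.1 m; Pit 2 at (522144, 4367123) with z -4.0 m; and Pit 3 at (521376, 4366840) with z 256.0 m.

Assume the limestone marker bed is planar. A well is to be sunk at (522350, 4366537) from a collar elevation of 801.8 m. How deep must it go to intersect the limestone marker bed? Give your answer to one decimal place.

Two edge vectors: Pit 1→Pit 2 = (392, -71, 81.1), Pit 1→Pit 3 = (-376, -354, 341.1).
Normal n = (Pit 1→Pit 2) × (Pit 1→Pit 3) = (4491.3, -164204.8, -165464).
So ∂z/∂x = −n_x/n_z = 0.027143669 and ∂z/∂y = −n_y/n_z = −0.992389885.
Intercept c from Pit 1: -85.1 − 14162.26 + 4333959.15 = 4319711.79.
At (522350, 4366537): z_contact = 14178.50 − 4333307.15 + 4319711.79 = 583.13 m.
Depth below ground = 801.8 − 583.13 = 218.7 m.

218.7 m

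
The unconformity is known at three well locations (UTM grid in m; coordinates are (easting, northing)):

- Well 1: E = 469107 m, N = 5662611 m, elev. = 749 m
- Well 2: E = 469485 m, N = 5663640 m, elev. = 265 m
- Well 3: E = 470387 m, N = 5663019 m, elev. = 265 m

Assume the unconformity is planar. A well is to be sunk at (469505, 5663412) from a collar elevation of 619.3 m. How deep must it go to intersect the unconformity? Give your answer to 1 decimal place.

Let the plane be z = a·E + b·N + c.
Well 2−Well 1: 378a + 1029b = −484;  Well 3−Well 1: 1280a + 408b = −484.
Solving gives a = −0.258461634, b = −0.375414482.
Then c = 749 − a·469107 − b·5662611 = 2247821.34.
At (469505, 5663412): z_contact = −121349.03 − 2126126.88 + 2247821.34 = 345.43 m.
Depth below ground = 619.3 − 345.43 = 273.9 m.

273.9 m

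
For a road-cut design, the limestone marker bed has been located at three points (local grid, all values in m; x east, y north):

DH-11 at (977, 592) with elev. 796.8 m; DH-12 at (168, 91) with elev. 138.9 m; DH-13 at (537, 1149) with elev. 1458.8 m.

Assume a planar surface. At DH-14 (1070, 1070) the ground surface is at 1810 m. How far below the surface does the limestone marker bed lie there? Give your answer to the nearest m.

421 m

Let the plane be z = a·x + b·y + c.
DH-12−DH-11: −809a − 501b = −657.9;  DH-13−DH-11: −440a + 557b = 662.
Solving gives a = 0.05184, b = 1.22946.
Then c = 796.8 − a·977 − b·592 = 18.31.
At (1070, 1070): z_contact = 55.5 + 1315.5 + 18.31 = 1389.3 m.
Depth below ground = 1810 − 1389.3 = 421 m.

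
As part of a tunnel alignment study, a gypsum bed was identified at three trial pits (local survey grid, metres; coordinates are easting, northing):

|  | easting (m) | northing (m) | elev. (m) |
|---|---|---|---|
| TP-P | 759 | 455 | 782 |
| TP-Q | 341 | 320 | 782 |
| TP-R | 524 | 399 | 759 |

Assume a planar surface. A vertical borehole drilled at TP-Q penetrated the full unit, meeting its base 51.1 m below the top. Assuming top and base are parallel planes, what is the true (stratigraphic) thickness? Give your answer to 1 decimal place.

Two edge vectors: TP-P→TP-Q = (-418, -135, 0), TP-P→TP-R = (-235, -56, -23).
Normal n = (TP-P→TP-Q) × (TP-P→TP-R) = (3105, -9614, -8317).
So ∂z/∂easting = −n_x/n_z = 0.37333 and ∂z/∂northing = −n_y/n_z = −1.15595.
|∇z| = √(a²+b²) = 1.21474, so dip δ = arctan(1.21474) = 50.54°.
True thickness = vertical thickness × cos δ = 51.1 × cos 50.54° = 32.5 m.

32.5 m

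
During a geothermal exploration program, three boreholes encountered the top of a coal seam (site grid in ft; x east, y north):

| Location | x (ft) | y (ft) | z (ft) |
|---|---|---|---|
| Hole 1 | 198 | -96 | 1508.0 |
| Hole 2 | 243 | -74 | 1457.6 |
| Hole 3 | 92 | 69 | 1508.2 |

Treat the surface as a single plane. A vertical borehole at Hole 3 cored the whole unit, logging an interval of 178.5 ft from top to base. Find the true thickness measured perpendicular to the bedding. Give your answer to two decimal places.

125.41 ft

Let the plane be z = a·x + b·y + c.
Hole 2−Hole 1: 45a + 22b = −50.4;  Hole 3−Hole 1: −106a + 165b = 0.2.
Solving gives a = −0.85276, b = −0.54662.
|∇z| = √(a²+b²) = 1.01292, so dip δ = arctan(1.01292) = 45.37°.
True thickness = vertical thickness × cos δ = 178.5 × cos 45.37° = 125.41 ft.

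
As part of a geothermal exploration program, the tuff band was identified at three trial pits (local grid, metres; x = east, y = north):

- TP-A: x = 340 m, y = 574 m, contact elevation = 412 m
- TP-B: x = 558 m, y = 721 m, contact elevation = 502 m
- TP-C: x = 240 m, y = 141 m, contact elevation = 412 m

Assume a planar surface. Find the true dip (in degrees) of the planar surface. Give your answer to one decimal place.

Let the plane be z = a·x + b·y + c.
TP-B−TP-A: 218a + 147b = 90;  TP-C−TP-A: −100a − 433b = 0.
Solving gives a = 0.48900, b = −0.11293.
Gradient magnitude |∇z| = √(a² + b²) = √(0.23912 + 0.01275) = 0.50187.
True dip = arctan(0.50187) = 26.7°, dipping toward WNW (azimuth ≈ 283°).

26.7°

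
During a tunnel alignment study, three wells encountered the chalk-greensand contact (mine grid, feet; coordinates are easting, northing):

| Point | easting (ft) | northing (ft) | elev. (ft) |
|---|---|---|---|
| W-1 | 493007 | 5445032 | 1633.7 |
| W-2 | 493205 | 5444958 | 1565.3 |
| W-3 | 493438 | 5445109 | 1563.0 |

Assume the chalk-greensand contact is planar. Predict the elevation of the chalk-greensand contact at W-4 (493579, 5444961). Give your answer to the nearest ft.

Two edge vectors: W-1→W-2 = (198, -74, -68.4), W-1→W-3 = (431, 77, -70.7).
Normal n = (W-1→W-2) × (W-1→W-3) = (10498.6, -15481.8, 47140).
So ∂z/∂easting = −n_x/n_z = −0.22271107 and ∂z/∂northing = −n_y/n_z = 0.32842172.
Intercept c from W-1: 1633.7 + 109798.12 − 1788266.79 = −1676834.97.
At (493579, 5444961): z = −109925.5 + 1788243.5 − 1676834.97 = 1483.0 ft.

1483 ft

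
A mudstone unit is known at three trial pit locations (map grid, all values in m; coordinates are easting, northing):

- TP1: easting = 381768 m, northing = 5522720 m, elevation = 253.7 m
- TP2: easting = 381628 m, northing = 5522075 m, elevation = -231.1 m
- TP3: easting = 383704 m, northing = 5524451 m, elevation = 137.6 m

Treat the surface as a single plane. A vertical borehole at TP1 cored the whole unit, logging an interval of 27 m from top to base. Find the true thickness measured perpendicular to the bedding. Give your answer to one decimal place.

Two edge vectors: TP1→TP2 = (-140, -645, -484.8), TP1→TP3 = (1936, 1731, -116.1).
Normal n = (TP1→TP2) × (TP1→TP3) = (914073.3, -954826.8, 1006380).
So ∂z/∂easting = −n_x/n_z = −0.90828 and ∂z/∂northing = −n_y/n_z = 0.94877.
|∇z| = √(a²+b²) = 1.31345, so dip δ = arctan(1.31345) = 52.72°.
True thickness = vertical thickness × cos δ = 27 × cos 52.72° = 16.4 m.

16.4 m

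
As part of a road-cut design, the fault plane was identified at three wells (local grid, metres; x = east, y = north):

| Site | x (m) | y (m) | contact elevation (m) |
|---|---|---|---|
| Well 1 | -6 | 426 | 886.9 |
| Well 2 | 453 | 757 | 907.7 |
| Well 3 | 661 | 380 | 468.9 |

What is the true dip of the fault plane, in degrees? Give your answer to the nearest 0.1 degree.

45.6°

Two edge vectors: Well 1→Well 2 = (459, 331, 20.8), Well 1→Well 3 = (667, -46, -418).
Normal n = (Well 1→Well 2) × (Well 1→Well 3) = (-137401.2, 205735.6, -241891).
So ∂z/∂x = −n_x/n_z = −0.56803 and ∂z/∂y = −n_y/n_z = 0.85053.
Gradient magnitude |∇z| = √(a² + b²) = √(0.32266 + 0.72340) = 1.02277.
True dip = arctan(1.02277) = 45.6°, dipping toward SSE (azimuth ≈ 146°).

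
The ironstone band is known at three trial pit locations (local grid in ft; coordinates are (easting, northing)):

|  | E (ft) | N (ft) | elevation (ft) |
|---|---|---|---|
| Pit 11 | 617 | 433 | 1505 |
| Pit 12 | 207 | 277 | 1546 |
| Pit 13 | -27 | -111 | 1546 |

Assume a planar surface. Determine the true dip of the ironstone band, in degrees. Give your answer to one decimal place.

8.6°

Two edge vectors: Pit 11→Pit 12 = (-410, -156, 41), Pit 11→Pit 13 = (-644, -544, 41).
Normal n = (Pit 11→Pit 12) × (Pit 11→Pit 13) = (15908, -9594, 122576).
So ∂z/∂E = −n_x/n_z = −0.12978 and ∂z/∂N = −n_y/n_z = 0.07827.
Gradient magnitude |∇z| = √(a² + b²) = √(0.01684 + 0.00613) = 0.15156.
True dip = arctan(0.15156) = 8.6°, dipping toward ESE (azimuth ≈ 121°).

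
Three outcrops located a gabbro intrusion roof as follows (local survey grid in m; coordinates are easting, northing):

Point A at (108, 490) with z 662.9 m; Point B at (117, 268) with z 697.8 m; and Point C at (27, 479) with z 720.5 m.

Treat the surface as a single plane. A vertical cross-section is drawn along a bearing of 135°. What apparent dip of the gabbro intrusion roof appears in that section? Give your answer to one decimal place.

Let the plane be z = a·easting + b·northing + c.
Point B−Point A: 9a − 222b = 34.9;  Point C−Point A: −81a − 11b = 57.6.
Solving gives a = −0.68599, b = −0.18502.
Unit vector along 135° is (sin 135°, cos 135°) = (0.7071, -0.7071).
Slope in that direction = a·(0.7071) + b·(-0.7071) = −0.35424.
Apparent dip = arctan|0.35424| = 19.5° (true dip is 35.4°, so apparent ≤ true as expected).

19.5°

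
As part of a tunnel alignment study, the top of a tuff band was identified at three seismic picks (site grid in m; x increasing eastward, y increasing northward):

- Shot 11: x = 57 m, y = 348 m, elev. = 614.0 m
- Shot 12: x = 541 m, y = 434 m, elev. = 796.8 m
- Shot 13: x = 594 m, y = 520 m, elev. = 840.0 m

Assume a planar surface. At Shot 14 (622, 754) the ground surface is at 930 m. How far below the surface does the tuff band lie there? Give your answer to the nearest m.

Two edge vectors: Shot 11→Shot 12 = (484, 86, 182.8), Shot 11→Shot 13 = (537, 172, 226).
Normal n = (Shot 11→Shot 12) × (Shot 11→Shot 13) = (-12005.6, -11220.4, 37066).
So ∂z/∂x = −n_x/n_z = 0.32390 and ∂z/∂y = −n_y/n_z = 0.30271.
Intercept c from Shot 11: 614 − 18.46 − 105.34 = 490.19.
At (622, 754): z_contact = 201.5 + 228.2 + 490.19 = 919.9 m.
Depth below ground = 930 − 919.9 = 10 m.

10 m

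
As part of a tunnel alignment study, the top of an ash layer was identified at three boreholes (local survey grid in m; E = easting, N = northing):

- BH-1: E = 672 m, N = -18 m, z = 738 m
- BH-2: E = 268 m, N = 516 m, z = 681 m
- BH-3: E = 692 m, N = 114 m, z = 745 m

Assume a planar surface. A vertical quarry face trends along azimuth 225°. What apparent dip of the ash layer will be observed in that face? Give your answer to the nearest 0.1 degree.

8.1°

Two edge vectors: BH-1→BH-2 = (-404, 534, -57), BH-1→BH-3 = (20, 132, 7).
Normal n = (BH-1→BH-2) × (BH-1→BH-3) = (11262, 1688, -64008).
So ∂z/∂E = −n_x/n_z = 0.17595 and ∂z/∂N = −n_y/n_z = 0.02637.
Unit vector along 225° is (sin 225°, cos 225°) = (-0.7071, -0.7071).
Slope in that direction = a·(-0.7071) + b·(-0.7071) = −0.14306.
Apparent dip = arctan|0.14306| = 8.1° (true dip is 10.1°, so apparent ≤ true as expected).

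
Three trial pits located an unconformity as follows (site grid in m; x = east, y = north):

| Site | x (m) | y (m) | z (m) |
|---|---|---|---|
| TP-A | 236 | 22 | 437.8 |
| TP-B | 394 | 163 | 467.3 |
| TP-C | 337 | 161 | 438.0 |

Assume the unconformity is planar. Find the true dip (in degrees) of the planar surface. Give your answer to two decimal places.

33.07°

Two edge vectors: TP-A→TP-B = (158, 141, 29.5), TP-A→TP-C = (101, 139, 0.2).
Normal n = (TP-A→TP-B) × (TP-A→TP-C) = (-4072.3, 2947.9, 7721).
So ∂z/∂x = −n_x/n_z = 0.52743 and ∂z/∂y = −n_y/n_z = −0.38180.
Gradient magnitude |∇z| = √(a² + b²) = √(0.27818 + 0.14577) = 0.65112.
True dip = arctan(0.65112) = 33.07°, dipping toward NW (azimuth ≈ 306°).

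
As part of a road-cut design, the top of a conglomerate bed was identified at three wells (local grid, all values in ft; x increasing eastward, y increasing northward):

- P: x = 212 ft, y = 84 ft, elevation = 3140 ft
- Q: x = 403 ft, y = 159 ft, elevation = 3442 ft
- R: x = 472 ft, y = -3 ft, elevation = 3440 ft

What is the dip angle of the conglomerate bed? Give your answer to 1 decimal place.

Two edge vectors: P→Q = (191, 75, 302), P→R = (260, -87, 300).
Normal n = (P→Q) × (P→R) = (48774, 21220, -36117).
So ∂z/∂x = −n_x/n_z = 1.35044 and ∂z/∂y = −n_y/n_z = 0.58753.
Gradient magnitude |∇z| = √(a² + b²) = √(1.82370 + 0.34520) = 1.47272.
True dip = arctan(1.47272) = 55.8°, dipping toward WSW (azimuth ≈ 246°).

55.8°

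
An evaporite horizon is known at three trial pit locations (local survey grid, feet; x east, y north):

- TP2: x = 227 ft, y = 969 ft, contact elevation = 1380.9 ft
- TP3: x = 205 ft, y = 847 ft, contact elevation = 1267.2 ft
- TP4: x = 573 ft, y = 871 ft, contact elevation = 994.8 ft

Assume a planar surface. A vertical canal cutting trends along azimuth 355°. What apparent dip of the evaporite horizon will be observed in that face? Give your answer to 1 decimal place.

48.9°

Two edge vectors: TP2→TP3 = (-22, -122, -113.7), TP2→TP4 = (346, -98, -386.1).
Normal n = (TP2→TP3) × (TP2→TP4) = (35961.6, -47834.4, 44368).
So ∂z/∂x = −n_x/n_z = −0.81053 and ∂z/∂y = −n_y/n_z = 1.07813.
Unit vector along 355° is (sin 355°, cos 355°) = (-0.0872, 0.9962).
Slope in that direction = a·(-0.0872) + b·(0.9962) = 1.14467.
Apparent dip = arctan|1.14467| = 48.9° (true dip is 53.4°, so apparent ≤ true as expected).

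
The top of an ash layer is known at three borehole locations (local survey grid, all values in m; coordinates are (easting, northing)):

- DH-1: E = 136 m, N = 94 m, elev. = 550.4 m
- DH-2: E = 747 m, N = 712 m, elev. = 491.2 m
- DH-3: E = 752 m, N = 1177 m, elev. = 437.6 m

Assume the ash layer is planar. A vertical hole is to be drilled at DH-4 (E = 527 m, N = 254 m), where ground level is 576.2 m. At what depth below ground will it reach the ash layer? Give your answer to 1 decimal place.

Let the plane be z = a·E + b·N + c.
DH-2−DH-1: 611a + 618b = −59.2;  DH-3−DH-1: 616a + 1083b = −112.8.
Solving gives a = 0.019916, b = −0.115483.
Then c = 550.4 − a·136 − b·94 = 558.55.
At (527, 254): z_contact = 10.50 − 29.33 + 558.55 = 539.71 m.
Depth below ground = 576.2 − 539.71 = 36.5 m.

36.5 m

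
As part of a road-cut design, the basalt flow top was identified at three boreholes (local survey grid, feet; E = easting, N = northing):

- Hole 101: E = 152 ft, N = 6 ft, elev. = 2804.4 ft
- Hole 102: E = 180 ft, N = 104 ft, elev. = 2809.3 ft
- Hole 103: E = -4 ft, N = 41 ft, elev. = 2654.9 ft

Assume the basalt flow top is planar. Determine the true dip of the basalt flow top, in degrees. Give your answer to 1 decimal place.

Two edge vectors: Hole 101→Hole 102 = (28, 98, 4.9), Hole 101→Hole 103 = (-156, 35, -149.5).
Normal n = (Hole 101→Hole 102) × (Hole 101→Hole 103) = (-14822.5, 3421.6, 16268).
So ∂z/∂E = −n_x/n_z = 0.91114 and ∂z/∂N = −n_y/n_z = −0.21033.
Gradient magnitude |∇z| = √(a² + b²) = √(0.83018 + 0.04424) = 0.93511.
True dip = arctan(0.93511) = 43.1°, dipping toward WNW (azimuth ≈ 283°).

43.1°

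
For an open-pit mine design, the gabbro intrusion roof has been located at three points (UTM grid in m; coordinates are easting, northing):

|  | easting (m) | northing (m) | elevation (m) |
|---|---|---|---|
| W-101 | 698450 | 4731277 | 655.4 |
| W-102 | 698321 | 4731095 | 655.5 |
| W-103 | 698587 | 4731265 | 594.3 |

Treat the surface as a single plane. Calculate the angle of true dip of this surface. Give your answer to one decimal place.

27.2°

Two edge vectors: W-101→W-102 = (-129, -182, 0.1), W-101→W-103 = (137, -12, -61.1).
Normal n = (W-101→W-102) × (W-101→W-103) = (11121.4, -7868.2, 26482).
So ∂z/∂easting = −n_x/n_z = −0.41996 and ∂z/∂northing = −n_y/n_z = 0.29712.
Gradient magnitude |∇z| = √(a² + b²) = √(0.17637 + 0.08828) = 0.51444.
True dip = arctan(0.51444) = 27.2°, dipping toward SE (azimuth ≈ 125°).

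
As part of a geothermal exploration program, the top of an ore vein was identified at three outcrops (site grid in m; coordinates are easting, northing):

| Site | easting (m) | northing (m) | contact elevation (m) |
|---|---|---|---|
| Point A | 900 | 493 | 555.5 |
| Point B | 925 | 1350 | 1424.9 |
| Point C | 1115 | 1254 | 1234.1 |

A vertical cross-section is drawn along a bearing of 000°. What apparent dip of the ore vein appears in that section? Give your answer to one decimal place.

Two edge vectors: Point A→Point B = (25, 857, 869.4), Point A→Point C = (215, 761, 678.6).
Normal n = (Point A→Point B) × (Point A→Point C) = (-80053.2, 169956, -165230).
So ∂z/∂easting = −n_x/n_z = −0.48450 and ∂z/∂northing = −n_y/n_z = 1.02860.
Unit vector along 000° is (sin 0°, cos 0°) = (0.0000, 1.0000).
Slope in that direction = a·(0.0000) + b·(1.0000) = 1.02860.
Apparent dip = arctan|1.02860| = 45.8° (true dip is 48.7°, so apparent ≤ true as expected).

45.8°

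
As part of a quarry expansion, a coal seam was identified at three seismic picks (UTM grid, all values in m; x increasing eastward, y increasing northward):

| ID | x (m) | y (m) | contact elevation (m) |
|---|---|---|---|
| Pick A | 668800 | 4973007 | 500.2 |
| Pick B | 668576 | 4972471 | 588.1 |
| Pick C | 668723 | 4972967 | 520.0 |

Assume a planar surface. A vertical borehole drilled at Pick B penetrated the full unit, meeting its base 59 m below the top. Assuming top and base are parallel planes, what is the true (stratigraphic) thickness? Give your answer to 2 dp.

Let the plane be z = a·x + b·y + c.
Pick B−Pick A: −224a − 536b = 87.9;  Pick C−Pick A: −77a − 40b = 19.8.
Solving gives a = −0.21963, b = −0.07221.
|∇z| = √(a²+b²) = 0.23120, so dip δ = arctan(0.23120) = 13.02°.
True thickness = vertical thickness × cos δ = 59 × cos 13.02° = 57.48 m.

57.48 m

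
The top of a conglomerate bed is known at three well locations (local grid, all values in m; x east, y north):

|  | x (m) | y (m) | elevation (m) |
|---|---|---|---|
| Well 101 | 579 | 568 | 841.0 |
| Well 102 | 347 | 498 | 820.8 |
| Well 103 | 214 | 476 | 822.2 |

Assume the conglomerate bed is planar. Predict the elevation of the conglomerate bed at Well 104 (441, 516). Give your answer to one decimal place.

821.6 m

Two edge vectors: Well 101→Well 102 = (-232, -70, -20.2), Well 101→Well 103 = (-365, -92, -18.8).
Normal n = (Well 101→Well 102) × (Well 101→Well 103) = (-542.4, 3011.4, -4206).
So ∂z/∂x = −n_x/n_z = −0.12896 and ∂z/∂y = −n_y/n_z = 0.71598.
Intercept c from Well 101: 841 + 74.67 − 406.68 = 508.99.
At (441, 516): z = −56.9 + 369.4 + 508.99 = 821.6 m.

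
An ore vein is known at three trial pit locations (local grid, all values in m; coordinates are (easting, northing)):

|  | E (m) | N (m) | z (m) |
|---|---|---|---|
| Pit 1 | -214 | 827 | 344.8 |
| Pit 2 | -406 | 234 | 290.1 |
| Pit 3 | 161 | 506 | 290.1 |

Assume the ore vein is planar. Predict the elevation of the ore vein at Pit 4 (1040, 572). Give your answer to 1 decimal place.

Let the plane be z = a·E + b·N + c.
Pit 2−Pit 1: −192a − 593b = −54.7;  Pit 3−Pit 1: 375a − 321b = −54.7.
Solving gives a = −0.052387, b = 0.109205.
Then c = 344.8 − a·-214 − b·827 = 243.28.
At (1040, 572): z = −54.5 + 62.5 + 243.28 = 251.3 m.

251.3 m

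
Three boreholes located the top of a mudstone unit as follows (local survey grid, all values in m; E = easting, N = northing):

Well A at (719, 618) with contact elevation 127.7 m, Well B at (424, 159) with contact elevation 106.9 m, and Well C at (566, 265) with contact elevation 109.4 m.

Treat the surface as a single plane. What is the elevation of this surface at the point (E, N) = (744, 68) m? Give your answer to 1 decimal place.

91.0 m

Let the plane be z = a·E + b·N + c.
Well B−Well A: −295a − 459b = −20.8;  Well C−Well A: −153a − 353b = −18.3.
Solving gives a = −0.03118, b = 0.06536.
Then c = 127.7 − a·719 − b·618 = 109.73.
At (744, 68): z = −23.2 + 4.4 + 109.73 = 91.0 m.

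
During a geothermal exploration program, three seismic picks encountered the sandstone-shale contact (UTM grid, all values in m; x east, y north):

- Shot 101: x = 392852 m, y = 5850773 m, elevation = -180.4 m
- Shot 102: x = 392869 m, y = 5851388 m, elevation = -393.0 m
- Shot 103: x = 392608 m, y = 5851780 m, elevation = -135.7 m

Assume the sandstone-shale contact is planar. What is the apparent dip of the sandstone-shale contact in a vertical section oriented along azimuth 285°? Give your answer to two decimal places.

52.78°

Two edge vectors: Shot 101→Shot 102 = (17, 615, -212.6), Shot 101→Shot 103 = (-244, 1007, 44.7).
Normal n = (Shot 101→Shot 102) × (Shot 101→Shot 103) = (241578.7, 51114.5, 167179).
So ∂z/∂x = −n_x/n_z = −1.44503 and ∂z/∂y = −n_y/n_z = −0.30575.
Unit vector along 285° is (sin 285°, cos 285°) = (-0.9659, 0.2588).
Slope in that direction = a·(-0.9659) + b·(0.2588) = 1.31666.
Apparent dip = arctan|1.31666| = 52.78° (true dip is 55.9°, so apparent ≤ true as expected).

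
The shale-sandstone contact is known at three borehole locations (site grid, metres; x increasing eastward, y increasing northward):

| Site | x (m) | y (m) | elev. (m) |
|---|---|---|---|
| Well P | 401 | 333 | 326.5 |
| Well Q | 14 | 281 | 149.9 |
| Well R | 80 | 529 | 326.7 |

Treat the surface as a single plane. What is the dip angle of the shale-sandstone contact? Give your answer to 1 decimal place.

35.7°

Let the plane be z = a·x + b·y + c.
Well Q−Well P: −387a − 52b = −176.6;  Well R−Well P: −321a + 196b = 0.2.
Solving gives a = 0.37391, b = 0.61339.
Gradient magnitude |∇z| = √(a² + b²) = √(0.13981 + 0.37625) = 0.71837.
True dip = arctan(0.71837) = 35.7°, dipping toward SSW (azimuth ≈ 211°).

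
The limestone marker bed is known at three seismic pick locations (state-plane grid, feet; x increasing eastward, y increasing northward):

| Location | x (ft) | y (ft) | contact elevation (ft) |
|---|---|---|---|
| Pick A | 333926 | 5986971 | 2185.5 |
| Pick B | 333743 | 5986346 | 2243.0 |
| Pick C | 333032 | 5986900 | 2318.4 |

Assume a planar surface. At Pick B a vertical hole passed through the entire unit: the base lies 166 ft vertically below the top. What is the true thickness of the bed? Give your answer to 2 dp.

164.09 ft

Two edge vectors: Pick A→Pick B = (-183, -625, 57.5), Pick A→Pick C = (-894, -71, 132.9).
Normal n = (Pick A→Pick B) × (Pick A→Pick C) = (-78980, -27084.3, -545757).
So ∂z/∂x = −n_x/n_z = −0.14472 and ∂z/∂y = −n_y/n_z = −0.04963.
|∇z| = √(a²+b²) = 0.15299, so dip δ = arctan(0.15299) = 8.70°.
True thickness = vertical thickness × cos δ = 166 × cos 8.70° = 164.09 ft.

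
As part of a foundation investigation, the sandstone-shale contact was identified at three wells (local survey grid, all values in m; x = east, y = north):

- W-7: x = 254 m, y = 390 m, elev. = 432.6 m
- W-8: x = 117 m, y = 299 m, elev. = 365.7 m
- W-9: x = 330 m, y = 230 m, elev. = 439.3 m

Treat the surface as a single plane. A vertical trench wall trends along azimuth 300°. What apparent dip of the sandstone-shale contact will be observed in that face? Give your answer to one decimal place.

Let the plane be z = a·x + b·y + c.
W-8−W-7: −137a − 91b = −66.9;  W-9−W-7: 76a − 160b = 6.7.
Solving gives a = 0.39235, b = 0.14449.
Unit vector along 300° is (sin 300°, cos 300°) = (-0.8660, 0.5000).
Slope in that direction = a·(-0.8660) + b·(0.5000) = −0.26754.
Apparent dip = arctan|0.26754| = 15.0° (true dip is 22.7°, so apparent ≤ true as expected).

15.0°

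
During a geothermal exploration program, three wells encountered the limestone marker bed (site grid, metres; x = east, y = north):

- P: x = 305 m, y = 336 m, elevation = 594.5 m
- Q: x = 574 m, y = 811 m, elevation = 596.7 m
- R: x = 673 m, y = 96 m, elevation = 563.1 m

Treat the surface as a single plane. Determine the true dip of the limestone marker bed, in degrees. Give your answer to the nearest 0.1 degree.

Let the plane be z = a·x + b·y + c.
Q−P: 269a + 475b = 2.2;  R−P: 368a − 240b = −31.4.
Solving gives a = −0.06011, b = 0.03867.
Gradient magnitude |∇z| = √(a² + b²) = √(0.00361 + 0.00150) = 0.07147.
True dip = arctan(0.07147) = 4.1°, dipping toward ESE (azimuth ≈ 123°).

4.1°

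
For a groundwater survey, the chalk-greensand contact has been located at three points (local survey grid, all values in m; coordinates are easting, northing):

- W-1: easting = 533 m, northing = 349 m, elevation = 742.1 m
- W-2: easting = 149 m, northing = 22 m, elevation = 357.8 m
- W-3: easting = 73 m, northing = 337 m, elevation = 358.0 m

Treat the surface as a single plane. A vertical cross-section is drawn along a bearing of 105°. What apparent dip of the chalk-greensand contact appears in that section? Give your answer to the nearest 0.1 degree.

36.9°

Let the plane be z = a·easting + b·northing + c.
W-2−W-1: −384a − 327b = −384.3;  W-3−W-1: −460a − 12b = −384.1.
Solving gives a = 0.82976, b = 0.20083.
Unit vector along 105° is (sin 105°, cos 105°) = (0.9659, -0.2588).
Slope in that direction = a·(0.9659) + b·(-0.2588) = 0.74951.
Apparent dip = arctan|0.74951| = 36.9° (true dip is 40.5°, so apparent ≤ true as expected).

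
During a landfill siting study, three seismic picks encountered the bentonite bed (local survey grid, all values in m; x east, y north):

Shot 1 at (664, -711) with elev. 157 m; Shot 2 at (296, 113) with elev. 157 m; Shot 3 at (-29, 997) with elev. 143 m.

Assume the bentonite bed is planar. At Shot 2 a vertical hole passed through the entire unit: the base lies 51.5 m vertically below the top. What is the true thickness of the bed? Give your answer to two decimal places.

Let the plane be z = a·x + b·y + c.
Shot 2−Shot 1: −368a + 824b = 0;  Shot 3−Shot 1: −693a + 1708b = −14.
Solving gives a = −0.20058, b = −0.08958.
|∇z| = √(a²+b²) = 0.21968, so dip δ = arctan(0.21968) = 12.39°.
True thickness = vertical thickness × cos δ = 51.5 × cos 12.39° = 50.30 m.

50.30 m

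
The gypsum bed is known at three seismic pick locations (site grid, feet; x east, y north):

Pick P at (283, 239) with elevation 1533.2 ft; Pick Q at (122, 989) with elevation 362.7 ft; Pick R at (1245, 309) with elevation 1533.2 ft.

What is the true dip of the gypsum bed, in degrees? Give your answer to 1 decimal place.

57.0°

Let the plane be z = a·x + b·y + c.
Pick Q−Pick P: −161a + 750b = −1170.5;  Pick R−Pick P: 962a + 70b = 0.
Solving gives a = 0.11182, b = −1.53666.
Gradient magnitude |∇z| = √(a² + b²) = √(0.01250 + 2.36134) = 1.54073.
True dip = arctan(1.54073) = 57.0°, dipping toward N (azimuth ≈ 356°).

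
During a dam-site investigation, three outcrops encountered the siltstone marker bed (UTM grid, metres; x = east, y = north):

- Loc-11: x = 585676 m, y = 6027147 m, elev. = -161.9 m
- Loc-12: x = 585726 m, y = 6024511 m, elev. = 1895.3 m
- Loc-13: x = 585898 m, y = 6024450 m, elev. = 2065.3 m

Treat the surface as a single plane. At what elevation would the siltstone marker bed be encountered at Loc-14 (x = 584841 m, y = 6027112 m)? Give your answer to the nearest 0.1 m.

Let the plane be z = a·x + b·y + c.
Loc-12−Loc-11: 50a − 2636b = 2057.2;  Loc-13−Loc-11: 222a − 2697b = 2227.2.
Solving gives a = 0.716412860, b = −0.766835871.
Then c = -161.9 − a·585676 − b·6027147 = 4202084.80.
At (584841, 6027112): z = 418987.6 − 4621805.7 + 4202084.80 = -733.3 m.

-733.3 m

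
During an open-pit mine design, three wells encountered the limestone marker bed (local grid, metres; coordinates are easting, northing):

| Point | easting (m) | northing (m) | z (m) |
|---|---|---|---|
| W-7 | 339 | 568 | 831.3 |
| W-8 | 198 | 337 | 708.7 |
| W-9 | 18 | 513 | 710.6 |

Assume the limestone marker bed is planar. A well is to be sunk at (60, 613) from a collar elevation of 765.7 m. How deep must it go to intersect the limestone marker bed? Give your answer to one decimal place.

Let the plane be z = a·easting + b·northing + c.
W-8−W-7: −141a − 231b = −122.6;  W-9−W-7: −321a − 55b = −120.7.
Solving gives a = 0.31837, b = 0.33640.
Then c = 831.3 − a·339 − b·568 = 532.29.
At (60, 613): z_contact = 19.10 + 206.22 + 532.29 = 757.61 m.
Depth below ground = 765.7 − 757.61 = 8.1 m.

8.1 m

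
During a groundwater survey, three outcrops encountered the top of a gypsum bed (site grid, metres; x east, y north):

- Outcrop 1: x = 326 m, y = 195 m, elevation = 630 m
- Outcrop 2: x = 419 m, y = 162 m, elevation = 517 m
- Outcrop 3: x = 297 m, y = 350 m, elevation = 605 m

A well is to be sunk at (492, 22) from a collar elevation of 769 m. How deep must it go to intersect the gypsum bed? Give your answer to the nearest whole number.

293 m

Two edge vectors: Outcrop 1→Outcrop 2 = (93, -33, -113), Outcrop 1→Outcrop 3 = (-29, 155, -25).
Normal n = (Outcrop 1→Outcrop 2) × (Outcrop 1→Outcrop 3) = (18340, 5602, 13458).
So ∂z/∂x = −n_x/n_z = −1.36276 and ∂z/∂y = −n_y/n_z = −0.41626.
Intercept c from Outcrop 1: 630 + 444.26 + 81.17 = 1155.43.
At (492, 22): z_contact = −670.5 − 9.2 + 1155.43 = 475.8 m.
Depth below ground = 769 − 475.8 = 293 m.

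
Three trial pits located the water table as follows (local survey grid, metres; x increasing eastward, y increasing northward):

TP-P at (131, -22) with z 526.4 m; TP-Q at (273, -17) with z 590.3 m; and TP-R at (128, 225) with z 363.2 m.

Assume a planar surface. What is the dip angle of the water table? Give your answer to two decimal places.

38.94°

Two edge vectors: TP-P→TP-Q = (142, 5, 63.9), TP-P→TP-R = (-3, 247, -163.2).
Normal n = (TP-P→TP-Q) × (TP-P→TP-R) = (-16599.3, 22982.7, 35089).
So ∂z/∂x = −n_x/n_z = 0.47306 and ∂z/∂y = −n_y/n_z = −0.65498.
Gradient magnitude |∇z| = √(a² + b²) = √(0.22379 + 0.42900) = 0.80795.
True dip = arctan(0.80795) = 38.94°, dipping toward NW (azimuth ≈ 324°).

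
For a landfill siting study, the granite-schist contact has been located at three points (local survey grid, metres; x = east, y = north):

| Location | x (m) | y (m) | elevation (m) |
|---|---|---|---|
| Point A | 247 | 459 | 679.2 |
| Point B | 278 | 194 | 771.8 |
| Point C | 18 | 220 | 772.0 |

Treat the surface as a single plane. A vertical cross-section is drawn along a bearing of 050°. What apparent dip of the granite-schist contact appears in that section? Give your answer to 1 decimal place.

14.3°

Two edge vectors: Point A→Point B = (31, -265, 92.6), Point A→Point C = (-229, -239, 92.8).
Normal n = (Point A→Point B) × (Point A→Point C) = (-2460.6, -24082.2, -68094).
So ∂z/∂x = −n_x/n_z = −0.03614 and ∂z/∂y = −n_y/n_z = −0.35366.
Unit vector along 050° is (sin 50°, cos 50°) = (0.7660, 0.6428).
Slope in that direction = a·(0.7660) + b·(0.6428) = −0.25501.
Apparent dip = arctan|0.25501| = 14.3° (true dip is 19.6°, so apparent ≤ true as expected).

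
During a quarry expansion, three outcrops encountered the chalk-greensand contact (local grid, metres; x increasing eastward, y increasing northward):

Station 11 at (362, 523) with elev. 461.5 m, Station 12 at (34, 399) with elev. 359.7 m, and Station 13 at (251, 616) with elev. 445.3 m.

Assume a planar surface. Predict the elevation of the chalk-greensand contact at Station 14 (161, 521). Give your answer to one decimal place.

409.1 m

Two edge vectors: Station 11→Station 12 = (-328, -124, -101.8), Station 11→Station 13 = (-111, 93, -16.2).
Normal n = (Station 11→Station 12) × (Station 11→Station 13) = (11476.2, 5986.2, -44268).
So ∂z/∂x = −n_x/n_z = 0.25924 and ∂z/∂y = −n_y/n_z = 0.13523.
Intercept c from Station 11: 461.5 − 93.85 − 70.72 = 296.93.
At (161, 521): z = 41.7 + 70.5 + 296.93 = 409.1 m.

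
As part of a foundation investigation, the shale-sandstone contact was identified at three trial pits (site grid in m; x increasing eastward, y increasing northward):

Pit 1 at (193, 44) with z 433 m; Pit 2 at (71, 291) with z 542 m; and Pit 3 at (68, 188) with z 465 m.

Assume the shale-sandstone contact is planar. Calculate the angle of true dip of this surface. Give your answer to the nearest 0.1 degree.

43.1°

Let the plane be z = a·x + b·y + c.
Pit 2−Pit 1: −122a + 247b = 109;  Pit 3−Pit 1: −125a + 144b = 32.
Solving gives a = 0.58556, b = 0.73052.
Gradient magnitude |∇z| = √(a² + b²) = √(0.34288 + 0.53366) = 0.93623.
True dip = arctan(0.93623) = 43.1°, dipping toward SW (azimuth ≈ 219°).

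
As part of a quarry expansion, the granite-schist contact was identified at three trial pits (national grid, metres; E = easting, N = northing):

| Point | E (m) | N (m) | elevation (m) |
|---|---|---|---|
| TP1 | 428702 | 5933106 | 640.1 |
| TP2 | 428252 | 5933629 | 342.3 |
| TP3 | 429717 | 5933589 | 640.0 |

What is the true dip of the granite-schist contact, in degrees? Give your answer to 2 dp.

Let the plane be z = a·E + b·N + c.
TP2−TP1: −450a + 523b = −297.8;  TP3−TP1: 1015a + 483b = −0.1.
Solving gives a = 0.19218, b = −0.40406.
Gradient magnitude |∇z| = √(a² + b²) = √(0.03693 + 0.16326) = 0.44743.
True dip = arctan(0.44743) = 24.11°, dipping toward NNW (azimuth ≈ 335°).

24.11°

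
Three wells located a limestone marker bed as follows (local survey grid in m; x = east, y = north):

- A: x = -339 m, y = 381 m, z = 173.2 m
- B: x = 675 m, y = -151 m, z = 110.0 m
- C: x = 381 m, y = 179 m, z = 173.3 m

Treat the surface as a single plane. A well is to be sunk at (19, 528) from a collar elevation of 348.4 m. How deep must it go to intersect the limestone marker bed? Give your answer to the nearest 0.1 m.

Two edge vectors: A→B = (1014, -532, -63.2), A→C = (720, -202, 0.1).
Normal n = (A→B) × (A→C) = (-12819.6, -45605.4, 178212).
So ∂z/∂x = −n_x/n_z = 0.07193 and ∂z/∂y = −n_y/n_z = 0.25591.
Intercept c from A: 173.2 + 24.39 − 97.50 = 100.09.
At (19, 528): z_contact = 1.37 + 135.12 + 100.09 = 236.57 m.
Depth below ground = 348.4 − 236.57 = 111.8 m.

111.8 m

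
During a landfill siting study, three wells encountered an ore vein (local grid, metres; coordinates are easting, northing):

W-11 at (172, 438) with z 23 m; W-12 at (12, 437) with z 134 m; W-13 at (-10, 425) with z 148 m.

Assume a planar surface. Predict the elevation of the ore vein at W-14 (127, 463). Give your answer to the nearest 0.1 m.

56.9 m

Two edge vectors: W-11→W-12 = (-160, -1, 111), W-11→W-13 = (-182, -13, 125).
Normal n = (W-11→W-12) × (W-11→W-13) = (1318, -202, 1898).
So ∂z/∂easting = −n_x/n_z = −0.69442 and ∂z/∂northing = −n_y/n_z = 0.10643.
Intercept c from W-11: 23 + 119.44 − 46.62 = 95.82.
At (127, 463): z = −88.2 + 49.3 + 95.82 = 56.9 m.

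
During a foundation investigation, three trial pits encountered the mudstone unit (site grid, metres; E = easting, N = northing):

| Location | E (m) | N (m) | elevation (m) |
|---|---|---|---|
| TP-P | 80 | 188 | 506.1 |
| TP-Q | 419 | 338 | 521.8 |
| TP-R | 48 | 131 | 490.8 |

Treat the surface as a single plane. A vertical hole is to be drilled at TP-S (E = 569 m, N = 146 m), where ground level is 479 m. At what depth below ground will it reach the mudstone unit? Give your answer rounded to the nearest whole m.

Two edge vectors: TP-P→TP-Q = (339, 150, 15.7), TP-P→TP-R = (-32, -57, -15.3).
Normal n = (TP-P→TP-Q) × (TP-P→TP-R) = (-1400.1, 4684.3, -14523).
So ∂z/∂E = −n_x/n_z = −0.09641 and ∂z/∂N = −n_y/n_z = 0.32254.
Intercept c from TP-P: 506.1 + 7.71 − 60.64 = 453.17.
At (569, 146): z_contact = −54.9 + 47.1 + 453.17 = 445.4 m.
Depth below ground = 479 − 445.4 = 34 m.

34 m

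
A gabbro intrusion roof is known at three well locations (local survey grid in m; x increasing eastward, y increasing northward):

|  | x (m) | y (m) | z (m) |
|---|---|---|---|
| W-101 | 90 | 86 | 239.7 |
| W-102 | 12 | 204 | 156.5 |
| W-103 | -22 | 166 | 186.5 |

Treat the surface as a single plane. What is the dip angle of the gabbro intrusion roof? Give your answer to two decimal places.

36.61°

Two edge vectors: W-101→W-102 = (-78, 118, -83.2), W-101→W-103 = (-112, 80, -53.2).
Normal n = (W-101→W-102) × (W-101→W-103) = (378.4, 5168.8, 6976).
So ∂z/∂x = −n_x/n_z = −0.05424 and ∂z/∂y = −n_y/n_z = −0.74094.
Gradient magnitude |∇z| = √(a² + b²) = √(0.00294 + 0.54899) = 0.74292.
True dip = arctan(0.74292) = 36.61°, dipping toward N (azimuth ≈ 004°).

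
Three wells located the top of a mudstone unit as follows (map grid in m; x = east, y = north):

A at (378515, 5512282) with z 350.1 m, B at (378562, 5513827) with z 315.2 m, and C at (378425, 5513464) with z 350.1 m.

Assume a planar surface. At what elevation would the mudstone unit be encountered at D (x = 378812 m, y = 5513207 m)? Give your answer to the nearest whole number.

Two edge vectors: A→B = (47, 1545, -34.9), A→C = (-90, 1182, 0).
Normal n = (A→B) × (A→C) = (41251.8, 3141, 194604).
So ∂z/∂x = −n_x/n_z = −0.21197817 and ∂z/∂y = −n_y/n_z = −0.01614047.
Intercept c from A: 350.1 + 80236.92 + 88970.82 = 169557.84.
At (378812, 5513207): z = −80299.9 − 88985.8 + 169557.84 = 272.2 m.

272 m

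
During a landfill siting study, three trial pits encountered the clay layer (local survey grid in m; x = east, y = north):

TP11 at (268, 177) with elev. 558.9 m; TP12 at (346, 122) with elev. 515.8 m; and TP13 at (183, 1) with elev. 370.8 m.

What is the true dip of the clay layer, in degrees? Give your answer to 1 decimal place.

45.2°

Let the plane be z = a·x + b·y + c.
TP12−TP11: 78a − 55b = −43.1;  TP13−TP11: −85a − 176b = −188.1.
Solving gives a = 0.14997, b = 0.99632.
Gradient magnitude |∇z| = √(a² + b²) = √(0.02249 + 0.99266) = 1.00755.
True dip = arctan(1.00755) = 45.2°, dipping toward S (azimuth ≈ 189°).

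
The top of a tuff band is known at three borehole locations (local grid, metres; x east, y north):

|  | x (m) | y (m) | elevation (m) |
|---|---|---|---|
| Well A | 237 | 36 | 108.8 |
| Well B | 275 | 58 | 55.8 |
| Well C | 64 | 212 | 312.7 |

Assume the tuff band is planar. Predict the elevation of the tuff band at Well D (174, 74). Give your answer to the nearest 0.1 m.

186.6 m

Two edge vectors: Well A→Well B = (38, 22, -53), Well A→Well C = (-173, 176, 203.9).
Normal n = (Well A→Well B) × (Well A→Well C) = (13813.8, 1420.8, 10494).
So ∂z/∂x = −n_x/n_z = −1.31635 and ∂z/∂y = −n_y/n_z = −0.13539.
Intercept c from Well A: 108.8 + 311.98 + 4.87 = 425.65.
At (174, 74): z = −229.0 − 10.0 + 425.65 = 186.6 m.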